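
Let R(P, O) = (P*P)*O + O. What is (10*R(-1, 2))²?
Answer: 1600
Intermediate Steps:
R(P, O) = O + O*P² (R(P, O) = P²*O + O = O*P² + O = O + O*P²)
(10*R(-1, 2))² = (10*(2*(1 + (-1)²)))² = (10*(2*(1 + 1)))² = (10*(2*2))² = (10*4)² = 40² = 1600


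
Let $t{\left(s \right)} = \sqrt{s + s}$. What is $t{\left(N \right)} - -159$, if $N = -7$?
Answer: $159 + i \sqrt{14} \approx 159.0 + 3.7417 i$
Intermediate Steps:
$t{\left(s \right)} = \sqrt{2} \sqrt{s}$ ($t{\left(s \right)} = \sqrt{2 s} = \sqrt{2} \sqrt{s}$)
$t{\left(N \right)} - -159 = \sqrt{2} \sqrt{-7} - -159 = \sqrt{2} i \sqrt{7} + 159 = i \sqrt{14} + 159 = 159 + i \sqrt{14}$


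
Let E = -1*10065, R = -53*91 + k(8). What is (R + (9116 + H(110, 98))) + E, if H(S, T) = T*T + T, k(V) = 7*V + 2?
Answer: 3988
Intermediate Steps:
k(V) = 2 + 7*V
H(S, T) = T + T² (H(S, T) = T² + T = T + T²)
R = -4765 (R = -53*91 + (2 + 7*8) = -4823 + (2 + 56) = -4823 + 58 = -4765)
E = -10065
(R + (9116 + H(110, 98))) + E = (-4765 + (9116 + 98*(1 + 98))) - 10065 = (-4765 + (9116 + 98*99)) - 10065 = (-4765 + (9116 + 9702)) - 10065 = (-4765 + 18818) - 10065 = 14053 - 10065 = 3988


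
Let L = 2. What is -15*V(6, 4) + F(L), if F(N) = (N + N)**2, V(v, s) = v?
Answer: -74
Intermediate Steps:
F(N) = 4*N**2 (F(N) = (2*N)**2 = 4*N**2)
-15*V(6, 4) + F(L) = -15*6 + 4*2**2 = -90 + 4*4 = -90 + 16 = -74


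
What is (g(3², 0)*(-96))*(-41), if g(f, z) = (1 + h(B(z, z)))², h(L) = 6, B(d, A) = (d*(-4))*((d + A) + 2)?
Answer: 192864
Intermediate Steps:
B(d, A) = -4*d*(2 + A + d) (B(d, A) = (-4*d)*((A + d) + 2) = (-4*d)*(2 + A + d) = -4*d*(2 + A + d))
g(f, z) = 49 (g(f, z) = (1 + 6)² = 7² = 49)
(g(3², 0)*(-96))*(-41) = (49*(-96))*(-41) = -4704*(-41) = 192864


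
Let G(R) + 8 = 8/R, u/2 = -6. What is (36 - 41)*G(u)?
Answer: 130/3 ≈ 43.333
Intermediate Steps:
u = -12 (u = 2*(-6) = -12)
G(R) = -8 + 8/R
(36 - 41)*G(u) = (36 - 41)*(-8 + 8/(-12)) = -5*(-8 + 8*(-1/12)) = -5*(-8 - ⅔) = -5*(-26/3) = 130/3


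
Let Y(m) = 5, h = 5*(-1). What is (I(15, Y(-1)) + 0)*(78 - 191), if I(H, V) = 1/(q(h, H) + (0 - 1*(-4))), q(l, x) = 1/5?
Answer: -565/21 ≈ -26.905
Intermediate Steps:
h = -5
q(l, x) = 1/5
I(H, V) = 5/21 (I(H, V) = 1/(1/5 + (0 - 1*(-4))) = 1/(1/5 + (0 + 4)) = 1/(1/5 + 4) = 1/(21/5) = 5/21)
(I(15, Y(-1)) + 0)*(78 - 191) = (5/21 + 0)*(78 - 191) = (5/21)*(-113) = -565/21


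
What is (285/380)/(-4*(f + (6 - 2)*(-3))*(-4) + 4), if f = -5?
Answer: -3/1072 ≈ -0.0027985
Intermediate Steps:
(285/380)/(-4*(f + (6 - 2)*(-3))*(-4) + 4) = (285/380)/(-4*(-5 + (6 - 2)*(-3))*(-4) + 4) = (285*(1/380))/(-4*(-5 + 4*(-3))*(-4) + 4) = (¾)/(-4*(-5 - 12)*(-4) + 4) = (¾)/(-(-68)*(-4) + 4) = (¾)/(-4*68 + 4) = (¾)/(-272 + 4) = (¾)/(-268) = -1/268*¾ = -3/1072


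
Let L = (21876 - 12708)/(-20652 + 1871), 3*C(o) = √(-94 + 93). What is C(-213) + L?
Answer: -9168/18781 + I/3 ≈ -0.48815 + 0.33333*I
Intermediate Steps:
C(o) = I/3 (C(o) = √(-94 + 93)/3 = √(-1)/3 = I/3)
L = -9168/18781 (L = 9168/(-18781) = 9168*(-1/18781) = -9168/18781 ≈ -0.48815)
C(-213) + L = I/3 - 9168/18781 = -9168/18781 + I/3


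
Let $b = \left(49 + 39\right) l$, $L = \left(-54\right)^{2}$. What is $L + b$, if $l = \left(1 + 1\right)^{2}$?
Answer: $3268$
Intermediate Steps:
$L = 2916$
$l = 4$ ($l = 2^{2} = 4$)
$b = 352$ ($b = \left(49 + 39\right) 4 = 88 \cdot 4 = 352$)
$L + b = 2916 + 352 = 3268$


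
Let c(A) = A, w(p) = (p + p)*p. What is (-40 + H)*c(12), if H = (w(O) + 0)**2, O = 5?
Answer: 29520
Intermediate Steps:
w(p) = 2*p**2 (w(p) = (2*p)*p = 2*p**2)
H = 2500 (H = (2*5**2 + 0)**2 = (2*25 + 0)**2 = (50 + 0)**2 = 50**2 = 2500)
(-40 + H)*c(12) = (-40 + 2500)*12 = 2460*12 = 29520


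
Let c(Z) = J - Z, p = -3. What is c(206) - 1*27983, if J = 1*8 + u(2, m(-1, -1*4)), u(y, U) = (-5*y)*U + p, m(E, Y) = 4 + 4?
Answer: -28264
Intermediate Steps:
m(E, Y) = 8
u(y, U) = -3 - 5*U*y (u(y, U) = (-5*y)*U - 3 = -5*U*y - 3 = -3 - 5*U*y)
J = -75 (J = 1*8 + (-3 - 5*8*2) = 8 + (-3 - 80) = 8 - 83 = -75)
c(Z) = -75 - Z
c(206) - 1*27983 = (-75 - 1*206) - 1*27983 = (-75 - 206) - 27983 = -281 - 27983 = -28264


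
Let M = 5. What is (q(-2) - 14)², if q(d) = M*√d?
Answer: 146 - 140*I*√2 ≈ 146.0 - 197.99*I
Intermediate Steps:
q(d) = 5*√d
(q(-2) - 14)² = (5*√(-2) - 14)² = (5*(I*√2) - 14)² = (5*I*√2 - 14)² = (-14 + 5*I*√2)²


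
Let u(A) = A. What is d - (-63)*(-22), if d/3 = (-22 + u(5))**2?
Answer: -519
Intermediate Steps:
d = 867 (d = 3*(-22 + 5)**2 = 3*(-17)**2 = 3*289 = 867)
d - (-63)*(-22) = 867 - (-63)*(-22) = 867 - 1*1386 = 867 - 1386 = -519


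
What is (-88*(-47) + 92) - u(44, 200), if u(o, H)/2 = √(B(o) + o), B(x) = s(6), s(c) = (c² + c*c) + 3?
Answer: 4228 - 2*√119 ≈ 4206.2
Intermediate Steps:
s(c) = 3 + 2*c² (s(c) = (c² + c²) + 3 = 2*c² + 3 = 3 + 2*c²)
B(x) = 75 (B(x) = 3 + 2*6² = 3 + 2*36 = 3 + 72 = 75)
u(o, H) = 2*√(75 + o)
(-88*(-47) + 92) - u(44, 200) = (-88*(-47) + 92) - 2*√(75 + 44) = (4136 + 92) - 2*√119 = 4228 - 2*√119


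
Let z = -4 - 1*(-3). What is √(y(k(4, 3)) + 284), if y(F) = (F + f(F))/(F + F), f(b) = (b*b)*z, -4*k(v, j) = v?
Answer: √285 ≈ 16.882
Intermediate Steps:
k(v, j) = -v/4
z = -1 (z = -4 + 3 = -1)
f(b) = -b² (f(b) = (b*b)*(-1) = b²*(-1) = -b²)
y(F) = (F - F²)/(2*F) (y(F) = (F - F²)/(F + F) = (F - F²)/((2*F)) = (F - F²)*(1/(2*F)) = (F - F²)/(2*F))
√(y(k(4, 3)) + 284) = √((½ - (-1)*4/8) + 284) = √((½ - ½*(-1)) + 284) = √((½ + ½) + 284) = √(1 + 284) = √285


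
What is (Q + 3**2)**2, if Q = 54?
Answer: 3969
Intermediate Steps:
(Q + 3**2)**2 = (54 + 3**2)**2 = (54 + 9)**2 = 63**2 = 3969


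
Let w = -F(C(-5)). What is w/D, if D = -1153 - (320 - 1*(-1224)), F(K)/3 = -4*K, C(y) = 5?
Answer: -20/899 ≈ -0.022247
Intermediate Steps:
F(K) = -12*K (F(K) = 3*(-4*K) = -12*K)
D = -2697 (D = -1153 - (320 + 1224) = -1153 - 1*1544 = -1153 - 1544 = -2697)
w = 60 (w = -(-12)*5 = -1*(-60) = 60)
w/D = 60/(-2697) = -1/2697*60 = -20/899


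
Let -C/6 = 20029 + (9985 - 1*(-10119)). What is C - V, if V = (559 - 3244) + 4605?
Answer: -242718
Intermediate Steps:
V = 1920 (V = -2685 + 4605 = 1920)
C = -240798 (C = -6*(20029 + (9985 - 1*(-10119))) = -6*(20029 + (9985 + 10119)) = -6*(20029 + 20104) = -6*40133 = -240798)
C - V = -240798 - 1*1920 = -240798 - 1920 = -242718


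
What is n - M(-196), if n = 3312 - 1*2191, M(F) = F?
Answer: 1317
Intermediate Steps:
n = 1121 (n = 3312 - 2191 = 1121)
n - M(-196) = 1121 - 1*(-196) = 1121 + 196 = 1317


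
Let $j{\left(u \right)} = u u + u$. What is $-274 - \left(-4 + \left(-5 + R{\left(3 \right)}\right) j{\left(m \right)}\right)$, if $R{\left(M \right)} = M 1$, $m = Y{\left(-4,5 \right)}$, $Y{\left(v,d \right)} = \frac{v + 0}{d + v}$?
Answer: $-246$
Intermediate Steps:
$Y{\left(v,d \right)} = \frac{v}{d + v}$
$m = -4$ ($m = - \frac{4}{5 - 4} = - \frac{4}{1} = \left(-4\right) 1 = -4$)
$R{\left(M \right)} = M$
$j{\left(u \right)} = u + u^{2}$ ($j{\left(u \right)} = u^{2} + u = u + u^{2}$)
$-274 - \left(-4 + \left(-5 + R{\left(3 \right)}\right) j{\left(m \right)}\right) = -274 - \left(-4 + \left(-5 + 3\right) \left(- 4 \left(1 - 4\right)\right)\right) = -274 - \left(-4 - 2 \left(\left(-4\right) \left(-3\right)\right)\right) = -274 - \left(-4 - 24\right) = -274 - -28 = -274 + 28 = -246$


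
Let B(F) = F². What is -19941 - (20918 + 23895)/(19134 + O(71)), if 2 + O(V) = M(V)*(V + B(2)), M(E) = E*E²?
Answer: -535664299850/26862457 ≈ -19941.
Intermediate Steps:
M(E) = E³
O(V) = -2 + V³*(4 + V) (O(V) = -2 + V³*(V + 2²) = -2 + V³*(V + 4) = -2 + V³*(4 + V))
-19941 - (20918 + 23895)/(19134 + O(71)) = -19941 - (20918 + 23895)/(19134 + (-2 + 71⁴ + 4*71³)) = -19941 - 44813/(19134 + (-2 + 25411681 + 4*357911)) = -19941 - 44813/(19134 + (-2 + 25411681 + 1431644)) = -19941 - 44813/(19134 + 26843323) = -19941 - 44813/26862457 = -535664299850/26862457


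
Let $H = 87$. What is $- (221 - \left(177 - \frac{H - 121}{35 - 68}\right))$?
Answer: $- \frac{1486}{33} \approx -45.03$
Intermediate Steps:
$- (221 - \left(177 - \frac{H - 121}{35 - 68}\right)) = - (221 - \left(177 - \frac{87 - 121}{35 - 68}\right)) = - (221 - \left(177 - - \frac{34}{-33}\right)) = - (221 - \left(177 - \left(-34\right) \left(- \frac{1}{33}\right)\right)) = - (221 - \left(177 - \frac{34}{33}\right)) = - (221 - \frac{5807}{33}) = \left(-1\right) \frac{1486}{33} = - \frac{1486}{33}$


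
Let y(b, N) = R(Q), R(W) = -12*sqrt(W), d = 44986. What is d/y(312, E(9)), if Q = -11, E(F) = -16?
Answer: 22493*I*sqrt(11)/66 ≈ 1130.3*I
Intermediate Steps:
y(b, N) = -12*I*sqrt(11)
d/y(312, E(9)) = 44986/((-12*I*sqrt(11))) = 44986*(I*sqrt(11)/132) = 22493*I*sqrt(11)/66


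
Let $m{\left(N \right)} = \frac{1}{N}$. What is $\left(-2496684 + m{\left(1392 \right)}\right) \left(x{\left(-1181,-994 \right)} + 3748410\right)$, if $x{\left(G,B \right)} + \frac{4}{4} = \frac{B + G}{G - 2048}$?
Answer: $- \frac{10516177720089027043}{1123692} \approx -9.3586 \cdot 10^{12}$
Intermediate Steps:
$x{\left(G,B \right)} = -1 + \frac{B + G}{-2048 + G}$ ($x{\left(G,B \right)} = -1 + \frac{B + G}{G - 2048} = -1 + \frac{B + G}{-2048 + G}$)
$\left(-2496684 + m{\left(1392 \right)}\right) \left(x{\left(-1181,-994 \right)} + 3748410\right) = \left(-2496684 + \frac{1}{1392}\right) \left(\frac{2048 - 994}{-2048 - 1181} + 3748410\right) = \left(-2496684 + \frac{1}{1392}\right) \left(\frac{1}{-3229} \cdot 1054 + 3748410\right) = - \frac{3475384127 \left(\left(- \frac{1}{3229}\right) 1054 + 3748410\right)}{1392} = - \frac{3475384127 \left(- \frac{1054}{3229} + 3748410\right)}{1392} = \left(- \frac{3475384127}{1392}\right) \frac{12103614836}{3229} = - \frac{10516177720089027043}{1123692}$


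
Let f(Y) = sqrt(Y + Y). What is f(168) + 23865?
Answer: 23865 + 4*sqrt(21) ≈ 23883.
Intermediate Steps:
f(Y) = sqrt(2)*sqrt(Y) (f(Y) = sqrt(2*Y) = sqrt(2)*sqrt(Y))
f(168) + 23865 = sqrt(2)*sqrt(168) + 23865 = sqrt(2)*(2*sqrt(42)) + 23865 = 4*sqrt(21) + 23865 = 23865 + 4*sqrt(21)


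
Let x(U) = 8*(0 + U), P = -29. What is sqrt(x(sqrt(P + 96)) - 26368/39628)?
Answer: 2*sqrt(-16326736 + 196297298*sqrt(67))/9907 ≈ 8.0509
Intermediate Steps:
x(U) = 8*U
sqrt(x(sqrt(P + 96)) - 26368/39628) = sqrt(8*sqrt(-29 + 96) - 26368/39628) = sqrt(8*sqrt(67) - 26368*1/39628) = sqrt(8*sqrt(67) - 6592/9907) = sqrt(-6592/9907 + 8*sqrt(67))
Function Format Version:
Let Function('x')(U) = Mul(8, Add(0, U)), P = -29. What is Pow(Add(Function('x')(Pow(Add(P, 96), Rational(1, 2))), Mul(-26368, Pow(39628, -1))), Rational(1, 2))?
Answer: Mul(Rational(2, 9907), Pow(Add(-16326736, Mul(196297298, Pow(67, Rational(1, 2)))), Rational(1, 2))) ≈ 8.0509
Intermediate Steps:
Function('x')(U) = Mul(8, U)
Pow(Add(Function('x')(Pow(Add(P, 96), Rational(1, 2))), Mul(-26368, Pow(39628, -1))), Rational(1, 2)) = Pow(Add(Mul(8, Pow(Add(-29, 96), Rational(1, 2))), Mul(-26368, Pow(39628, -1))), Rational(1, 2)) = Pow(Add(Mul(8, Pow(67, Rational(1, 2))), Mul(-26368, Rational(1, 39628))), Rational(1, 2)) = Pow(Add(Mul(8, Pow(67, Rational(1, 2))), Rational(-6592, 9907)), Rational(1, 2)) = Pow(Add(Rational(-6592, 9907), Mul(8, Pow(67, Rational(1, 2)))), Rational(1, 2))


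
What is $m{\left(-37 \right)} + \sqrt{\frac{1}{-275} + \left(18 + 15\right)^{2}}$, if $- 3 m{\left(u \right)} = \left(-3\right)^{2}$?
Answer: $-3 + \frac{\sqrt{3294214}}{55} \approx 30.0$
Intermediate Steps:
$m{\left(u \right)} = -3$ ($m{\left(u \right)} = - \frac{\left(-3\right)^{2}}{3} = \left(- \frac{1}{3}\right) 9 = -3$)
$m{\left(-37 \right)} + \sqrt{\frac{1}{-275} + \left(18 + 15\right)^{2}} = -3 + \sqrt{\frac{1}{-275} + \left(18 + 15\right)^{2}} = -3 + \sqrt{- \frac{1}{275} + 33^{2}} = -3 + \sqrt{- \frac{1}{275} + 1089} = -3 + \sqrt{\frac{299474}{275}} = -3 + \frac{\sqrt{3294214}}{55}$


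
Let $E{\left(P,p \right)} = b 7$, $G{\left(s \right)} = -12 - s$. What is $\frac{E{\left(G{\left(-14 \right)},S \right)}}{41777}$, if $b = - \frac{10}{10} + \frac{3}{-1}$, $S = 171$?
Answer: $- \frac{28}{41777} \approx -0.00067023$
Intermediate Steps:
$b = -4$ ($b = \left(-10\right) \frac{1}{10} + 3 \left(-1\right) = -1 - 3 = -4$)
$E{\left(P,p \right)} = -28$ ($E{\left(P,p \right)} = \left(-4\right) 7 = -28$)
$\frac{E{\left(G{\left(-14 \right)},S \right)}}{41777} = - \frac{28}{41777}$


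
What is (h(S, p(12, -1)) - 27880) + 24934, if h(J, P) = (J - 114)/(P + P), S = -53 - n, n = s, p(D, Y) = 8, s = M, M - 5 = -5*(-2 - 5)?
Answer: -47343/16 ≈ -2958.9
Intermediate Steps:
M = 40 (M = 5 - 5*(-2 - 5) = 5 - 5*(-7) = 5 + 35 = 40)
s = 40
n = 40
S = -93 (S = -53 - 1*40 = -53 - 40 = -93)
h(J, P) = (-114 + J)/(2*P) (h(J, P) = (-114 + J)/((2*P)) = (-114 + J)*(1/(2*P)) = (-114 + J)/(2*P))
(h(S, p(12, -1)) - 27880) + 24934 = ((1/2)*(-114 - 93)/8 - 27880) + 24934 = ((1/2)*(1/8)*(-207) - 27880) + 24934 = (-207/16 - 27880) + 24934 = -446287/16 + 24934 = -47343/16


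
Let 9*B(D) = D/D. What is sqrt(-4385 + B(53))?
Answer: 2*I*sqrt(9866)/3 ≈ 66.219*I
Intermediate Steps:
B(D) = 1/9 (B(D) = (D/D)/9 = (1/9)*1 = 1/9)
sqrt(-4385 + B(53)) = sqrt(-4385 + 1/9) = sqrt(-39464/9) = 2*I*sqrt(9866)/3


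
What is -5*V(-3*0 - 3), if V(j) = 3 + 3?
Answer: -30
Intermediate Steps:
V(j) = 6
-5*V(-3*0 - 3) = -5*6 = -30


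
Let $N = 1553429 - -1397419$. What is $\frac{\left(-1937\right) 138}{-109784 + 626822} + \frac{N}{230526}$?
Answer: $\frac{13556292271}{1103617611} \approx 12.284$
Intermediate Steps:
$N = 2950848$ ($N = 1553429 + 1397419 = 2950848$)
$\frac{\left(-1937\right) 138}{-109784 + 626822} + \frac{N}{230526} = \frac{\left(-1937\right) 138}{-109784 + 626822} + \frac{2950848}{230526} = - \frac{267306}{517038} + 2950848 \cdot \frac{1}{230526} = \left(-267306\right) \frac{1}{517038} + \frac{163936}{12807} = - \frac{44551}{86173} + \frac{163936}{12807} = \frac{13556292271}{1103617611}$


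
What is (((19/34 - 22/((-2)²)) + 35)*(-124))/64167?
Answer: -868/14943 ≈ -0.058087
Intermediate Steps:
(((19/34 - 22/((-2)²)) + 35)*(-124))/64167 = (((19*(1/34) - 22/4) + 35)*(-124))*(1/64167) = (((19/34 - 22*¼) + 35)*(-124))*(1/64167) = (((19/34 - 11/2) + 35)*(-124))*(1/64167) = ((-84/17 + 35)*(-124))*(1/64167) = ((511/17)*(-124))*(1/64167) = -63364/17*1/64167 = -868/14943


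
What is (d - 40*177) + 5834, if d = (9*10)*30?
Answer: 1454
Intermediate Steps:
d = 2700 (d = 90*30 = 2700)
(d - 40*177) + 5834 = (2700 - 40*177) + 5834 = (2700 - 7080) + 5834 = -4380 + 5834 = 1454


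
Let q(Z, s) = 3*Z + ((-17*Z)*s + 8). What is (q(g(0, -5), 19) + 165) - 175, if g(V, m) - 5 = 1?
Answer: -1922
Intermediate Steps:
g(V, m) = 6 (g(V, m) = 5 + 1 = 6)
q(Z, s) = 8 + 3*Z - 17*Z*s (q(Z, s) = 3*Z + (-17*Z*s + 8) = 3*Z + (8 - 17*Z*s) = 8 + 3*Z - 17*Z*s)
(q(g(0, -5), 19) + 165) - 175 = ((8 + 3*6 - 17*6*19) + 165) - 175 = ((8 + 18 - 1938) + 165) - 175 = (-1912 + 165) - 175 = -1747 - 175 = -1922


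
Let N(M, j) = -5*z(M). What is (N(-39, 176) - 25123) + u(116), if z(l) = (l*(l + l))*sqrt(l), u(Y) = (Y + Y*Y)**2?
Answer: 184174061 - 15210*I*sqrt(39) ≈ 1.8417e+8 - 94986.0*I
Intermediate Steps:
u(Y) = (Y + Y**2)**2
z(l) = 2*l**(5/2) (z(l) = (l*(2*l))*sqrt(l) = (2*l**2)*sqrt(l) = 2*l**(5/2))
N(M, j) = -10*M**(5/2)
(N(-39, 176) - 25123) + u(116) = (-15210*I*sqrt(39) - 25123) + 116**2*(1 + 116)**2 = (-15210*I*sqrt(39) - 25123) + 13456*117**2 = (-15210*I*sqrt(39) - 25123) + 13456*13689 = (-25123 - 15210*I*sqrt(39)) + 184199184 = 184174061 - 15210*I*sqrt(39)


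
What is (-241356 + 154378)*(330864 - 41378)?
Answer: -25178913308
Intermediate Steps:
(-241356 + 154378)*(330864 - 41378) = -86978*289486 = -25178913308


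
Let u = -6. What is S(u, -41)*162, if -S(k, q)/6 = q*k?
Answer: -239112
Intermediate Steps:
S(k, q) = -6*k*q (S(k, q) = -6*q*k = -6*k*q)
S(u, -41)*162 = -6*(-6)*(-41)*162 = -1476*162 = -239112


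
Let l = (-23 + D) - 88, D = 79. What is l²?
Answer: 1024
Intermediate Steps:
l = -32 (l = (-23 + 79) - 88 = 56 - 88 = -32)
l² = (-32)² = 1024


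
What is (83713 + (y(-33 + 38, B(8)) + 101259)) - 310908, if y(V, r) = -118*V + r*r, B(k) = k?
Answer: -126462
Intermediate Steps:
y(V, r) = r² - 118*V (y(V, r) = -118*V + r² = r² - 118*V)
(83713 + (y(-33 + 38, B(8)) + 101259)) - 310908 = (83713 + ((8² - 118*(-33 + 38)) + 101259)) - 310908 = (83713 + ((64 - 118*5) + 101259)) - 310908 = (83713 + ((64 - 590) + 101259)) - 310908 = (83713 + (-526 + 101259)) - 310908 = (83713 + 100733) - 310908 = 184446 - 310908 = -126462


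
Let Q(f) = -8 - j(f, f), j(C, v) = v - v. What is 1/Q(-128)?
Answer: -⅛ ≈ -0.12500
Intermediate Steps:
j(C, v) = 0
Q(f) = -8 (Q(f) = -8 - 1*0 = -8 + 0 = -8)
1/Q(-128) = 1/(-8) = -⅛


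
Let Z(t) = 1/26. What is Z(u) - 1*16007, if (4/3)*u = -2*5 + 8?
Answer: -416181/26 ≈ -16007.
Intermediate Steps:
u = -3/2 (u = 3*(-2*5 + 8)/4 = 3*(-10 + 8)/4 = (¾)*(-2) = -3/2 ≈ -1.5000)
Z(t) = 1/26
Z(u) - 1*16007 = 1/26 - 1*16007 = 1/26 - 16007 = -416181/26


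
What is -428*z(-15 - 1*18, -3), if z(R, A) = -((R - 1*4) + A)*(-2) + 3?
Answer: 32956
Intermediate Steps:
z(R, A) = -5 + 2*A + 2*R (z(R, A) = -((R - 4) + A)*(-2) + 3 = -((-4 + R) + A)*(-2) + 3 = -(-4 + A + R)*(-2) + 3 = -(8 - 2*A - 2*R) + 3 = (-8 + 2*A + 2*R) + 3 = -5 + 2*A + 2*R)
-428*z(-15 - 1*18, -3) = -428*(-5 + 2*(-3) + 2*(-15 - 1*18)) = -428*(-5 - 6 + 2*(-15 - 18)) = -428*(-5 - 6 + 2*(-33)) = -428*(-5 - 6 - 66) = -428*(-77) = 32956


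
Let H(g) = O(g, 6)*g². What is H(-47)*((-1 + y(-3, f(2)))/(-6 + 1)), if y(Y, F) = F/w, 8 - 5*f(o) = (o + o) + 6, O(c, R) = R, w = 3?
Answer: 75106/25 ≈ 3004.2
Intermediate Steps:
f(o) = ⅖ - 2*o/5 (f(o) = 8/5 - ((o + o) + 6)/5 = 8/5 - (2*o + 6)/5 = 8/5 - (6 + 2*o)/5 = 8/5 + (-6/5 - 2*o/5) = ⅖ - 2*o/5)
y(Y, F) = F/3
H(g) = 6*g²
H(-47)*((-1 + y(-3, f(2)))/(-6 + 1)) = (6*(-47)²)*((-1 + (⅖ - ⅖*2)/3)/(-6 + 1)) = (6*2209)*((-1 + (⅖ - ⅘)/3)/(-5)) = 13254*((-1 + (⅓)*(-⅖))*(-⅕)) = 13254*((-1 - 2/15)*(-⅕)) = 13254*(-17/15*(-⅕)) = 13254*(17/75) = 75106/25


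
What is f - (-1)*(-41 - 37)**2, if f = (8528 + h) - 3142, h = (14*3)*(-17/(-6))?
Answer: 11589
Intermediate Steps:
h = 119 (h = 42*(-17*(-1/6)) = 42*(17/6) = 119)
f = 5505 (f = (8528 + 119) - 3142 = 8647 - 3142 = 5505)
f - (-1)*(-41 - 37)**2 = 5505 - (-1)*(-41 - 37)**2 = 5505 - (-1)*(-78)**2 = 5505 - (-1)*6084 = 5505 - 1*(-6084) = 5505 + 6084 = 11589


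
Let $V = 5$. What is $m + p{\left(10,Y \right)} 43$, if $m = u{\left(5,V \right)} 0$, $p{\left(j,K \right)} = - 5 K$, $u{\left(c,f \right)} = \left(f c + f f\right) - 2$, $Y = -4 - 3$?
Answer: $1505$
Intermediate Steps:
$Y = -7$ ($Y = -4 - 3 = -7$)
$u{\left(c,f \right)} = -2 + f^{2} + c f$ ($u{\left(c,f \right)} = \left(c f + f^{2}\right) - 2 = \left(f^{2} + c f\right) - 2 = -2 + f^{2} + c f$)
$m = 0$ ($m = \left(-2 + 5^{2} + 5 \cdot 5\right) 0 = \left(-2 + 25 + 25\right) 0 = 48 \cdot 0 = 0$)
$m + p{\left(10,Y \right)} 43 = 0 + \left(-5\right) \left(-7\right) 43 = 0 + 35 \cdot 43 = 0 + 1505 = 1505$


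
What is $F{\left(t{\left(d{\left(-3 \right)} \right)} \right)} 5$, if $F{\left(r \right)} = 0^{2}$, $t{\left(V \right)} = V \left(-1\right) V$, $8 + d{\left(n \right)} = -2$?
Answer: $0$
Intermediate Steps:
$d{\left(n \right)} = -10$ ($d{\left(n \right)} = -8 - 2 = -10$)
$t{\left(V \right)} = - V^{2}$ ($t{\left(V \right)} = - V V = - V^{2}$)
$F{\left(r \right)} = 0$
$F{\left(t{\left(d{\left(-3 \right)} \right)} \right)} 5 = 0 \cdot 5 = 0$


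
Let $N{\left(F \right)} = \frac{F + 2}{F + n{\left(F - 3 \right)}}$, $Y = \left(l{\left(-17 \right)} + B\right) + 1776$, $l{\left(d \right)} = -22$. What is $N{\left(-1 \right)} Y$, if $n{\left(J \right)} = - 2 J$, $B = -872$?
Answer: $126$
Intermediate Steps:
$Y = 882$ ($Y = \left(-22 - 872\right) + 1776 = -894 + 1776 = 882$)
$N{\left(F \right)} = \frac{2 + F}{6 - F}$ ($N{\left(F \right)} = \frac{F + 2}{F - 2 \left(F - 3\right)} = \frac{2 + F}{F - 2 \left(F - 3\right)} = \frac{2 + F}{F - 2 \left(-3 + F\right)} = \frac{2 + F}{F - \left(-6 + 2 F\right)} = \frac{2 + F}{6 - F}$)
$N{\left(-1 \right)} Y = \frac{2 - 1}{6 - -1} \cdot 882 = \frac{1}{6 + 1} \cdot 1 \cdot 882 = \frac{1}{7} \cdot 1 \cdot 882 = \frac{1}{7} \cdot 882 = 126$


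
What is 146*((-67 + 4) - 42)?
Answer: -15330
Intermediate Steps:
146*((-67 + 4) - 42) = 146*(-63 - 42) = 146*(-105) = -15330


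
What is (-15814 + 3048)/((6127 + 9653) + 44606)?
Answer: -6383/30193 ≈ -0.21141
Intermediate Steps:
(-15814 + 3048)/((6127 + 9653) + 44606) = -12766/(15780 + 44606) = -12766/60386 = -12766*1/60386 = -6383/30193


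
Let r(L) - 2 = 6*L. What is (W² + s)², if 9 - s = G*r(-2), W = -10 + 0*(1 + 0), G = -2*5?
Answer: 81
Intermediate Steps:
G = -10
r(L) = 2 + 6*L
W = -10 (W = -10 + 0*1 = -10 + 0 = -10)
s = -91 (s = 9 - (-10)*(2 + 6*(-2)) = 9 - (-10)*(2 - 12) = 9 - (-10)*(-10) = 9 - 1*100 = 9 - 100 = -91)
(W² + s)² = ((-10)² - 91)² = (100 - 91)² = 9² = 81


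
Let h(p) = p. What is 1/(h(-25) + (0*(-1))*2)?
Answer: -1/25 ≈ -0.040000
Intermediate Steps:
1/(h(-25) + (0*(-1))*2) = 1/(-25 + (0*(-1))*2) = 1/(-25 + 0*2) = 1/(-25 + 0) = 1/(-25) = -1/25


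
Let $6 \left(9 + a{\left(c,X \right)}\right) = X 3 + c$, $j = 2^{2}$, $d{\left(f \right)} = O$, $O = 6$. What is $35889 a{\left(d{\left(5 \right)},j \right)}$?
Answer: $-215334$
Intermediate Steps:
$d{\left(f \right)} = 6$
$j = 4$
$a{\left(c,X \right)} = -9 + \frac{X}{2} + \frac{c}{6}$ ($a{\left(c,X \right)} = -9 + \frac{X 3 + c}{6} = -9 + \frac{3 X + c}{6} = -9 + \frac{c + 3 X}{6} = -9 + \left(\frac{X}{2} + \frac{c}{6}\right) = -9 + \frac{X}{2} + \frac{c}{6}$)
$35889 a{\left(d{\left(5 \right)},j \right)} = 35889 \left(-9 + \frac{1}{2} \cdot 4 + \frac{1}{6} \cdot 6\right) = 35889 \left(-9 + 2 + 1\right) = 35889 \left(-6\right) = -215334$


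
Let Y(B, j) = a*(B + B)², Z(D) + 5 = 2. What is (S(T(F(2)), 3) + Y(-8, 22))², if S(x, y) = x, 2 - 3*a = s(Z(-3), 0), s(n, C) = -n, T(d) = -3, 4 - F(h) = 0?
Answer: 70225/9 ≈ 7802.8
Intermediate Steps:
Z(D) = -3 (Z(D) = -5 + 2 = -3)
F(h) = 4 (F(h) = 4 - 1*0 = 4 + 0 = 4)
a = -⅓ (a = ⅔ - (-1)*(-3)/3 = ⅔ - ⅓*3 = ⅔ - 1 = -⅓ ≈ -0.33333)
Y(B, j) = -4*B²/3 (Y(B, j) = -(B + B)²/3 = -4*B²/3)
(S(T(F(2)), 3) + Y(-8, 22))² = (-3 - 4/3*(-8)²)² = (-3 - 4/3*64)² = (-3 - 256/3)² = (-265/3)² = 70225/9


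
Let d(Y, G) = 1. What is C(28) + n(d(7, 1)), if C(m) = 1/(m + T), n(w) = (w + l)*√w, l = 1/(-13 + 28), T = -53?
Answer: 77/75 ≈ 1.0267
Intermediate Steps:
l = 1/15 ≈ 0.066667
n(w) = √w*(1/15 + w) (n(w) = (w + 1/15)*√w = (1/15 + w)*√w = √w*(1/15 + w))
C(m) = 1/(-53 + m) (C(m) = 1/(m - 53) = 1/(-53 + m))
C(28) + n(d(7, 1)) = 1/(-53 + 28) + √1*(1/15 + 1) = 1/(-25) + 1*(16/15) = -1/25 + 16/15 = 77/75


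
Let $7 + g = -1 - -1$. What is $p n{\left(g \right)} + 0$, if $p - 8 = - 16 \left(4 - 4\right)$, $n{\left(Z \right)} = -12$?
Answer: $-96$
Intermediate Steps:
$g = -7$ ($g = -7 - 0 = -7 + \left(-1 + 1\right) = -7 + 0 = -7$)
$p = 8$ ($p = 8 - 16 \left(4 - 4\right) = 8 - 0 = 8 + 0 = 8$)
$p n{\left(g \right)} + 0 = 8 \left(-12\right) + 0 = -96 + 0 = -96$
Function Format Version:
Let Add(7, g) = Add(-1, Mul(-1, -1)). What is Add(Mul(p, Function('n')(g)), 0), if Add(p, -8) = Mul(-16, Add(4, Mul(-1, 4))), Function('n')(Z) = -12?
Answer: -96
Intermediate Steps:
g = -7 (g = Add(-7, Add(-1, Mul(-1, -1))) = Add(-7, Add(-1, 1)) = Add(-7, 0) = -7)
p = 8 (p = Add(8, Mul(-16, Add(4, Mul(-1, 4)))) = Add(8, Mul(-16, Add(4, -4))) = Add(8, Mul(-16, 0)) = Add(8, 0) = 8)
Add(Mul(p, Function('n')(g)), 0) = Add(Mul(8, -12), 0) = Add(-96, 0) = -96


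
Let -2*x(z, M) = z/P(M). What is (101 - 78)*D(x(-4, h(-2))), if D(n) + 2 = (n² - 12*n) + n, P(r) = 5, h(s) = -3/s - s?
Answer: -3588/25 ≈ -143.52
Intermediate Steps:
h(s) = -s - 3/s
x(z, M) = -z/10 (x(z, M) = -z/(2*5) = -z/10)
D(n) = -2 + n² - 11*n (D(n) = -2 + ((n² - 12*n) + n) = -2 + (n² - 11*n) = -2 + n² - 11*n)
(101 - 78)*D(x(-4, h(-2))) = (101 - 78)*(-2 + (-⅒*(-4))² - (-11)*(-4)/10) = 23*(-2 + (⅖)² - 11*⅖) = 23*(-2 + 4/25 - 22/5) = 23*(-156/25) = -3588/25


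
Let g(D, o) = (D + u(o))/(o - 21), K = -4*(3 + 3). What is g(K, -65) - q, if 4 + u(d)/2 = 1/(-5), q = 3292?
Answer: -707699/215 ≈ -3291.6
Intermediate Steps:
u(d) = -42/5 (u(d) = -8 + 2/(-5) = -8 + 2*(-⅕) = -8 - ⅖ = -42/5)
K = -24 (K = -4*6 = -24)
g(D, o) = (-42/5 + D)/(-21 + o) (g(D, o) = (D - 42/5)/(o - 21) = (-42/5 + D)/(-21 + o))
g(K, -65) - q = (-42/5 - 24)/(-21 - 65) - 1*3292 = -162/5/(-86) - 3292 = -1/86*(-162/5) - 3292 = 81/215 - 3292 = -707699/215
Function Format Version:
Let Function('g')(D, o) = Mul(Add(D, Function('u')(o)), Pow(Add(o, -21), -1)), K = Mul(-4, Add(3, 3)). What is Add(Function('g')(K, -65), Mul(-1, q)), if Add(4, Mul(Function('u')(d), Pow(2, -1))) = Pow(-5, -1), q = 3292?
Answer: Rational(-707699, 215) ≈ -3291.6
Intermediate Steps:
Function('u')(d) = Rational(-42, 5) (Function('u')(d) = Add(-8, Mul(2, Pow(-5, -1))) = Add(-8, Mul(2, Rational(-1, 5))) = Add(-8, Rational(-2, 5)) = Rational(-42, 5))
K = -24 (K = Mul(-4, 6) = -24)
Function('g')(D, o) = Mul(Pow(Add(-21, o), -1), Add(Rational(-42, 5), D)) (Function('g')(D, o) = Mul(Add(D, Rational(-42, 5)), Pow(Add(o, -21), -1)) = Mul(Add(Rational(-42, 5), D), Pow(Add(-21, o), -1)) = Mul(Pow(Add(-21, o), -1), Add(Rational(-42, 5), D)))
Add(Function('g')(K, -65), Mul(-1, q)) = Add(Mul(Pow(Add(-21, -65), -1), Add(Rational(-42, 5), -24)), Mul(-1, 3292)) = Add(Mul(Pow(-86, -1), Rational(-162, 5)), -3292) = Add(Mul(Rational(-1, 86), Rational(-162, 5)), -3292) = Add(Rational(81, 215), -3292) = Rational(-707699, 215)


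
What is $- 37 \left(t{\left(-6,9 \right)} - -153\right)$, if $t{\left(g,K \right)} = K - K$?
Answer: $-5661$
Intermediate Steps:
$t{\left(g,K \right)} = 0$
$- 37 \left(t{\left(-6,9 \right)} - -153\right) = - 37 \left(0 - -153\right) = - 37 \left(0 + 153\right) = \left(-37\right) 153 = -5661$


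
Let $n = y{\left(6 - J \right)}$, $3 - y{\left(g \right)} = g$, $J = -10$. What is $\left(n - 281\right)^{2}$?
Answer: $86436$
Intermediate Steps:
$y{\left(g \right)} = 3 - g$
$n = -13$ ($n = 3 - \left(6 - -10\right) = 3 - \left(6 + 10\right) = 3 - 16 = -13$)
$\left(n - 281\right)^{2} = \left(-13 - 281\right)^{2} = \left(-294\right)^{2} = 86436$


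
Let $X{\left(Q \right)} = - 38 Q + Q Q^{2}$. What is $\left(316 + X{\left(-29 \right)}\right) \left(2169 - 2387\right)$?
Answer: $5007678$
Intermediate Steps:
$X{\left(Q \right)} = Q^{3} - 38 Q$ ($X{\left(Q \right)} = - 38 Q + Q^{3} = Q^{3} - 38 Q$)
$\left(316 + X{\left(-29 \right)}\right) \left(2169 - 2387\right) = \left(316 - 29 \left(-38 + \left(-29\right)^{2}\right)\right) \left(2169 - 2387\right) = \left(316 - 29 \left(-38 + 841\right)\right) \left(-218\right) = \left(316 - 23287\right) \left(-218\right) = \left(-22971\right) \left(-218\right) = 5007678$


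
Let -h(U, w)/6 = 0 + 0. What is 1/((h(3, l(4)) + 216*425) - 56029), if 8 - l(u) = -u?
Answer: 1/35771 ≈ 2.7956e-5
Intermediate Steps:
l(u) = 8 + u (l(u) = 8 - (-1)*u = 8 + u)
h(U, w) = 0 (h(U, w) = -6*(0 + 0) = -6*0 = 0)
1/((h(3, l(4)) + 216*425) - 56029) = 1/((0 + 216*425) - 56029) = 1/((0 + 91800) - 56029) = 1/(91800 - 56029) = 1/35771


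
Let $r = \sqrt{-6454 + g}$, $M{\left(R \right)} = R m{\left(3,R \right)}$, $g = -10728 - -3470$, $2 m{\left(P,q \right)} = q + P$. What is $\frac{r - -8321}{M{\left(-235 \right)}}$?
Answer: $\frac{8321}{27260} + \frac{i \sqrt{857}}{6815} \approx 0.30525 + 0.0042956 i$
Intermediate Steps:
$m{\left(P,q \right)} = \frac{P}{2} + \frac{q}{2}$ ($m{\left(P,q \right)} = \frac{q + P}{2} = \frac{P + q}{2} = \frac{P}{2} + \frac{q}{2}$)
$g = -7258$ ($g = -10728 + 3470 = -7258$)
$M{\left(R \right)} = R \left(\frac{3}{2} + \frac{R}{2}\right)$ ($M{\left(R \right)} = R \left(\frac{1}{2} \cdot 3 + \frac{R}{2}\right) = R \left(\frac{3}{2} + \frac{R}{2}\right)$)
$r = 4 i \sqrt{857}$ ($r = \sqrt{-6454 - 7258} = \sqrt{-13712} = 4 i \sqrt{857} \approx 117.1 i$)
$\frac{r - -8321}{M{\left(-235 \right)}} = \frac{4 i \sqrt{857} - -8321}{\frac{1}{2} \left(-235\right) \left(3 - 235\right)} = \frac{4 i \sqrt{857} + \left(\left(-148 - 8950\right) + 17419\right)}{\frac{1}{2} \left(-235\right) \left(-232\right)} = \frac{4 i \sqrt{857} + \left(-9098 + 17419\right)}{27260} = \left(4 i \sqrt{857} + 8321\right) \frac{1}{27260} = \left(8321 + 4 i \sqrt{857}\right) \frac{1}{27260} = \frac{8321}{27260} + \frac{i \sqrt{857}}{6815}$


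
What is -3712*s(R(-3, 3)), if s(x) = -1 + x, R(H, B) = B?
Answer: -7424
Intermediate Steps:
-3712*s(R(-3, 3)) = -3712*(-1 + 3) = -3712*2 = -7424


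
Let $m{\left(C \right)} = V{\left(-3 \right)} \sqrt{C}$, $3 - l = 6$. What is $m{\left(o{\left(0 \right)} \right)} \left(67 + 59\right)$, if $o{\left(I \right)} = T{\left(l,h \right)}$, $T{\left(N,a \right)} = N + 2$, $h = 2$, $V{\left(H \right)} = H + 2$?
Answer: $- 126 i \approx - 126.0 i$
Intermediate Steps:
$l = -3$ ($l = 3 - 6 = -3$)
$V{\left(H \right)} = 2 + H$
$T{\left(N,a \right)} = 2 + N$
$o{\left(I \right)} = -1$ ($o{\left(I \right)} = 2 - 3 = -1$)
$m{\left(C \right)} = - \sqrt{C}$ ($m{\left(C \right)} = \left(2 - 3\right) \sqrt{C} = - \sqrt{C}$)
$m{\left(o{\left(0 \right)} \right)} \left(67 + 59\right) = - \sqrt{-1} \left(67 + 59\right) = - i 126 = - 126 i$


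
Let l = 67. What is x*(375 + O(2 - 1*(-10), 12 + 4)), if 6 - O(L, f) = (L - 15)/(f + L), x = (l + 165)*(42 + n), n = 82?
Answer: 76745832/7 ≈ 1.0964e+7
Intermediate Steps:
x = 28768 (x = (67 + 165)*(42 + 82) = 232*124 = 28768)
O(L, f) = 6 - (-15 + L)/(L + f) (O(L, f) = 6 - (L - 15)/(f + L) = 6 - (-15 + L)/(L + f))
x*(375 + O(2 - 1*(-10), 12 + 4)) = 28768*(375 + (15 + 5*(2 - 1*(-10)) + 6*(12 + 4))/((2 - 1*(-10)) + (12 + 4))) = 28768*(375 + (15 + 5*(2 + 10) + 6*16)/((2 + 10) + 16)) = 28768*(375 + (15 + 5*12 + 96)/(12 + 16)) = 28768*(375 + (15 + 60 + 96)/28) = 28768*(375 + (1/28)*171) = 28768*(375 + 171/28) = 28768*(10671/28) = 76745832/7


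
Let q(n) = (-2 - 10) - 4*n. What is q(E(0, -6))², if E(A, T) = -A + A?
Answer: 144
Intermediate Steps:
E(A, T) = 0
q(n) = -12 - 4*n
q(E(0, -6))² = (-12 - 4*0)² = (-12 + 0)² = (-12)² = 144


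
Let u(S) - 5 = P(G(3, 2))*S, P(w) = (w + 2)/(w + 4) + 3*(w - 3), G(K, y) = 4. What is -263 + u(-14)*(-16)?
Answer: 497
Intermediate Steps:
P(w) = -9 + 3*w + (2 + w)/(4 + w) (P(w) = (2 + w)/(4 + w) + 3*(-3 + w) = (2 + w)/(4 + w) + (-9 + 3*w) = -9 + 3*w + (2 + w)/(4 + w))
u(S) = 5 + 15*S/4 (u(S) = 5 + ((-34 + 3*4² + 4*4)/(4 + 4))*S = 5 + ((-34 + 3*16 + 16)/8)*S = 5 + ((-34 + 48 + 16)/8)*S = 5 + ((⅛)*30)*S = 5 + 15*S/4)
-263 + u(-14)*(-16) = -263 + (5 + (15/4)*(-14))*(-16) = -263 + (5 - 105/2)*(-16) = -263 - 95/2*(-16) = -263 + 760 = 497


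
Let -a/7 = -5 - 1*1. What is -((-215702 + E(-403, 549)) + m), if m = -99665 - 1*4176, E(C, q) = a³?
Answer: 245455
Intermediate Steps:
a = 42 (a = -7*(-5 - 1*1) = -7*(-5 - 1) = -7*(-6) = 42)
E(C, q) = 74088 (E(C, q) = 42³ = 74088)
m = -103841 (m = -99665 - 4176 = -103841)
-((-215702 + E(-403, 549)) + m) = -((-215702 + 74088) - 103841) = -(-141614 - 103841) = -1*(-245455) = 245455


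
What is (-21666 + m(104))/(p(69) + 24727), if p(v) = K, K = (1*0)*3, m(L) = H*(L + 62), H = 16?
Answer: -19010/24727 ≈ -0.76880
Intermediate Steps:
m(L) = 992 + 16*L (m(L) = 16*(L + 62) = 16*(62 + L) = 992 + 16*L)
K = 0 (K = 0*3 = 0)
p(v) = 0
(-21666 + m(104))/(p(69) + 24727) = (-21666 + (992 + 16*104))/(0 + 24727) = (-21666 + (992 + 1664))/24727 = (-21666 + 2656)*(1/24727) = -19010*1/24727 = -19010/24727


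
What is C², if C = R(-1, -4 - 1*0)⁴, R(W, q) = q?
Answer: 65536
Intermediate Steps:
C = 256 (C = (-4 - 1*0)⁴ = (-4 + 0)⁴ = (-4)⁴ = 256)
C² = 256² = 65536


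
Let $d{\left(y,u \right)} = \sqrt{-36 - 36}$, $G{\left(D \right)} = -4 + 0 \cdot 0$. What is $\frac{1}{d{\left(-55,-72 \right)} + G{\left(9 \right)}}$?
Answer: $- \frac{1}{22} - \frac{3 i \sqrt{2}}{44} \approx -0.045455 - 0.096424 i$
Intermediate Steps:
$G{\left(D \right)} = -4$ ($G{\left(D \right)} = -4 + 0 = -4$)
$d{\left(y,u \right)} = 6 i \sqrt{2}$ ($d{\left(y,u \right)} = \sqrt{-72} = 6 i \sqrt{2}$)
$\frac{1}{d{\left(-55,-72 \right)} + G{\left(9 \right)}} = \frac{1}{6 i \sqrt{2} - 4} = \frac{1}{-4 + 6 i \sqrt{2}}$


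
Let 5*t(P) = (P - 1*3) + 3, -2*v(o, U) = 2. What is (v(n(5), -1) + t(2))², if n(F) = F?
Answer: 9/25 ≈ 0.36000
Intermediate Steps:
v(o, U) = -1 (v(o, U) = -½*2 = -1)
t(P) = P/5 (t(P) = ((P - 1*3) + 3)/5 = ((P - 3) + 3)/5 = ((-3 + P) + 3)/5 = P/5)
(v(n(5), -1) + t(2))² = (-1 + (⅕)*2)² = (-1 + ⅖)² = (-⅗)² = 9/25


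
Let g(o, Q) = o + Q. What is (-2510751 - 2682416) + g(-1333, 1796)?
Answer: -5192704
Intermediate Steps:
g(o, Q) = Q + o
(-2510751 - 2682416) + g(-1333, 1796) = (-2510751 - 2682416) + (1796 - 1333) = -5193167 + 463 = -5192704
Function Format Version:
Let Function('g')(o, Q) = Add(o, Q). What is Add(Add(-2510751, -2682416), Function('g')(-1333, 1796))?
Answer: -5192704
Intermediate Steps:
Function('g')(o, Q) = Add(Q, o)
Add(Add(-2510751, -2682416), Function('g')(-1333, 1796)) = Add(Add(-2510751, -2682416), Add(1796, -1333)) = Add(-5193167, 463) = -5192704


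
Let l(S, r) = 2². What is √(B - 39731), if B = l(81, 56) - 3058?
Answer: I*√42785 ≈ 206.85*I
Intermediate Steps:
l(S, r) = 4
B = -3054 (B = 4 - 3058 = -3054)
√(B - 39731) = √(-3054 - 39731) = √(-42785) = I*√42785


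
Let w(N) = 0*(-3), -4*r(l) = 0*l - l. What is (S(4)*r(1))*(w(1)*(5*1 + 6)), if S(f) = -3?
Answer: 0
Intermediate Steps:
r(l) = l/4 (r(l) = -(0*l - l)/4 = -(0 - l)/4 = -(-1)*l/4 = l/4)
w(N) = 0
(S(4)*r(1))*(w(1)*(5*1 + 6)) = (-3/4)*(0*(5*1 + 6)) = (-3*¼)*(0*(5 + 6)) = -0*11 = -¾*0 = 0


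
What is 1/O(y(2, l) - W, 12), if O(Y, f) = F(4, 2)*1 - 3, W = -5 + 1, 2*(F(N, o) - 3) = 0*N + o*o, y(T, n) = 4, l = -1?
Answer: ½ ≈ 0.50000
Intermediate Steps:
F(N, o) = 3 + o²/2 (F(N, o) = 3 + (0*N + o*o)/2 = 3 + (0 + o²)/2 = 3 + o²/2)
W = -4
O(Y, f) = 2 (O(Y, f) = (3 + (½)*2²)*1 - 3 = (3 + (½)*4)*1 - 3 = (3 + 2)*1 - 3 = 5*1 - 3 = 5 - 3 = 2)
1/O(y(2, l) - W, 12) = 1/2 = ½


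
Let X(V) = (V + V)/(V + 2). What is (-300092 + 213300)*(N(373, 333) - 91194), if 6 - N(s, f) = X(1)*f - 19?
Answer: 7932007672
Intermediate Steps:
X(V) = 2*V/(2 + V) (X(V) = (2*V)/(2 + V) = 2*V/(2 + V))
N(s, f) = 25 - 2*f/3 (N(s, f) = 6 - ((2*1/(2 + 1))*f - 19) = 6 - ((2*1/3)*f - 19) = 6 - ((2*1*(1/3))*f - 19) = 6 - (2*f/3 - 19) = 6 - (-19 + 2*f/3) = 6 + (19 - 2*f/3) = 25 - 2*f/3)
(-300092 + 213300)*(N(373, 333) - 91194) = (-300092 + 213300)*((25 - 2/3*333) - 91194) = -86792*((25 - 222) - 91194) = -86792*(-197 - 91194) = -86792*(-91391) = 7932007672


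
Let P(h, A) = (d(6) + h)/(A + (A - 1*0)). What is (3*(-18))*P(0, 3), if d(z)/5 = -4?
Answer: 180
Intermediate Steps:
d(z) = -20 (d(z) = 5*(-4) = -20)
P(h, A) = (-20 + h)/(2*A) (P(h, A) = (-20 + h)/(A + (A - 1*0)) = (-20 + h)/(A + (A + 0)) = (-20 + h)/(A + A) = (-20 + h)/((2*A)) = (-20 + h)*(1/(2*A)) = (-20 + h)/(2*A))
(3*(-18))*P(0, 3) = (3*(-18))*((1/2)*(-20 + 0)/3) = -27*(-20)/3 = -54*(-10/3) = 180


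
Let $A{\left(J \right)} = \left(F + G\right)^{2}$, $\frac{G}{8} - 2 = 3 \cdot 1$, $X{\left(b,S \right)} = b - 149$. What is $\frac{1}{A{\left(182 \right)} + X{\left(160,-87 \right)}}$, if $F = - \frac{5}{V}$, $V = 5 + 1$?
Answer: $\frac{36}{55621} \approx 0.00064724$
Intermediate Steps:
$X{\left(b,S \right)} = -149 + b$
$V = 6$
$G = 40$ ($G = 16 + 8 \cdot 3 \cdot 1 = 16 + 8 \cdot 3 = 16 + 24 = 40$)
$F = - \frac{5}{6} \approx -0.83333$
$A{\left(J \right)} = \frac{55225}{36}$ ($A{\left(J \right)} = \left(- \frac{5}{6} + 40\right)^{2} = \left(\frac{235}{6}\right)^{2} = \frac{55225}{36}$)
$\frac{1}{A{\left(182 \right)} + X{\left(160,-87 \right)}} = \frac{1}{\frac{55225}{36} + \left(-149 + 160\right)} = \frac{1}{\frac{55225}{36} + 11} = \frac{1}{\frac{55621}{36}} = \frac{36}{55621}$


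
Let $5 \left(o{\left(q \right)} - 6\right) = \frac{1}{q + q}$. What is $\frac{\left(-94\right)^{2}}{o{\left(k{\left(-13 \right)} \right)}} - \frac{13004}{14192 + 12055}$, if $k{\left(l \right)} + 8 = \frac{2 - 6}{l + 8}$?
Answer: $\frac{16692526700}{11312457} \approx 1475.6$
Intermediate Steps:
$k{\left(l \right)} = -8 - \frac{4}{8 + l}$ ($k{\left(l \right)} = -8 + \frac{2 - 6}{l + 8} = -8 - \frac{4}{8 + l}$)
$o{\left(q \right)} = 6 + \frac{1}{10 q}$ ($o{\left(q \right)} = 6 + \frac{1}{5 \left(q + q\right)} = 6 + \frac{1}{5 \cdot 2 q} = 6 + \frac{\frac{1}{2} \frac{1}{q}}{5} = 6 + \frac{1}{10 q}$)
$\frac{\left(-94\right)^{2}}{o{\left(k{\left(-13 \right)} \right)}} - \frac{13004}{14192 + 12055} = \frac{\left(-94\right)^{2}}{6 + \frac{1}{10 \frac{4 \left(-17 - -26\right)}{8 - 13}}} - \frac{13004}{14192 + 12055} = \frac{8836}{6 + \frac{1}{10 \frac{4 \left(-17 + 26\right)}{-5}}} - \frac{13004}{26247} = \frac{8836}{6 + \frac{1}{10 \cdot 4 \left(- \frac{1}{5}\right) 9}} - \frac{13004}{26247} = \frac{8836}{6 + \frac{1}{10 \left(- \frac{36}{5}\right)}} - \frac{13004}{26247} = \frac{8836}{6 + \frac{1}{10} \left(- \frac{5}{36}\right)} - \frac{13004}{26247} = \frac{8836}{6 - \frac{1}{72}} - \frac{13004}{26247} = \frac{8836}{\frac{431}{72}} - \frac{13004}{26247} = 8836 \cdot \frac{72}{431} - \frac{13004}{26247} = \frac{636192}{431} - \frac{13004}{26247} = \frac{16692526700}{11312457}$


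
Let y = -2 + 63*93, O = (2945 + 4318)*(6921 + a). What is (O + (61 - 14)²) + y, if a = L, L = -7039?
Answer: -848968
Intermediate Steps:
a = -7039
O = -857034 (O = (2945 + 4318)*(6921 - 7039) = 7263*(-118) = -857034)
y = 5857 (y = -2 + 5859 = 5857)
(O + (61 - 14)²) + y = (-857034 + (61 - 14)²) + 5857 = (-857034 + 47²) + 5857 = (-857034 + 2209) + 5857 = -854825 + 5857 = -848968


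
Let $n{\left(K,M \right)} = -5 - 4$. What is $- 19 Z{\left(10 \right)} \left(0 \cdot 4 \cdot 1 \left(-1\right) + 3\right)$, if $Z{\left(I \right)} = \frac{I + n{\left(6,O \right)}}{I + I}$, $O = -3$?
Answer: $- \frac{57}{20} \approx -2.85$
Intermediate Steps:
$n{\left(K,M \right)} = -9$ ($n{\left(K,M \right)} = -5 - 4 = -9$)
$Z{\left(I \right)} = \frac{-9 + I}{2 I}$ ($Z{\left(I \right)} = \frac{I - 9}{I + I} = \frac{-9 + I}{2 I}$)
$- 19 Z{\left(10 \right)} \left(0 \cdot 4 \cdot 1 \left(-1\right) + 3\right) = - 19 \frac{-9 + 10}{2 \cdot 10} \left(0 \cdot 4 \cdot 1 \left(-1\right) + 3\right) = - 19 \cdot \frac{1}{2} \cdot \frac{1}{10} \cdot 1 \left(0 \cdot 4 \left(-1\right) + 3\right) = \left(-19\right) \frac{1}{20} \left(0 \left(-4\right) + 3\right) = - \frac{19 \left(0 + 3\right)}{20} = \left(- \frac{19}{20}\right) 3 = - \frac{57}{20}$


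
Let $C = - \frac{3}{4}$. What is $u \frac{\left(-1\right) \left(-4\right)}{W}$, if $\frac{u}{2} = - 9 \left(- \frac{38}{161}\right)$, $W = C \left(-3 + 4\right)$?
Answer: $- \frac{3648}{161} \approx -22.658$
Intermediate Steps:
$C = - \frac{3}{4}$ ($C = \left(-3\right) \frac{1}{4} = - \frac{3}{4} \approx -0.75$)
$W = - \frac{3}{4}$ ($W = - \frac{3 \left(-3 + 4\right)}{4} = \left(- \frac{3}{4}\right) 1 = - \frac{3}{4} \approx -0.75$)
$u = \frac{684}{161}$ ($u = 2 \left(- 9 \left(- \frac{38}{161}\right)\right) = 2 \left(- 9 \left(\left(-38\right) \frac{1}{161}\right)\right) = 2 \left(\left(-9\right) \left(- \frac{38}{161}\right)\right) = 2 \cdot \frac{342}{161} = \frac{684}{161} \approx 4.2484$)
$u \frac{\left(-1\right) \left(-4\right)}{W} = \frac{684 \frac{\left(-1\right) \left(-4\right)}{- \frac{3}{4}}}{161} = \frac{684 \cdot 4 \left(- \frac{4}{3}\right)}{161} = \frac{684}{161} \left(- \frac{16}{3}\right) = - \frac{3648}{161}$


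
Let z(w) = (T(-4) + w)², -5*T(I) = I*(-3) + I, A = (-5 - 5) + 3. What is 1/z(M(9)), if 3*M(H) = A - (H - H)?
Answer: 225/3481 ≈ 0.064637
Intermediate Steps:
A = -7 (A = -10 + 3 = -7)
T(I) = 2*I/5 (T(I) = -(I*(-3) + I)/5 = -(-3*I + I)/5 = -(-2)*I/5 = 2*I/5)
M(H) = -7/3 (M(H) = (-7 - (H - H))/3 = (-7 - 1*0)/3 = (-7 + 0)/3 = (⅓)*(-7) = -7/3)
z(w) = (-8/5 + w)² (z(w) = ((⅖)*(-4) + w)² = (-8/5 + w)²)
1/z(M(9)) = 1/((-8 + 5*(-7/3))²/25) = 1/((-8 - 35/3)²/25) = 1/((-59/3)²/25) = 1/((1/25)*(3481/9)) = 1/(3481/225) = 225/3481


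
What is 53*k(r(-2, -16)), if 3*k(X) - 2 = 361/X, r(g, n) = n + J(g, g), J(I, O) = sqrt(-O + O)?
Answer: -17437/48 ≈ -363.27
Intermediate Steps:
J(I, O) = 0 (J(I, O) = sqrt(0) = 0)
r(g, n) = n (r(g, n) = n + 0 = n)
k(X) = 2/3 + 361/(3*X) (k(X) = 2/3 + (361/X)/3 = 2/3 + 361/(3*X))
53*k(r(-2, -16)) = 53*((1/3)*(361 + 2*(-16))/(-16)) = 53*((1/3)*(-1/16)*(361 - 32)) = 53*((1/3)*(-1/16)*329) = 53*(-329/48) = -17437/48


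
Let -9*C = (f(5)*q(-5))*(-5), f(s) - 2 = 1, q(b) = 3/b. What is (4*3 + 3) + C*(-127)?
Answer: 142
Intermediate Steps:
f(s) = 3 (f(s) = 2 + 1 = 3)
C = -1 (C = -3*(3/(-5))*(-5)/9 = -3*(3*(-⅕))*(-5)/9 = -3*(-⅗)*(-5)/9 = -(-1)*(-5)/5 = -⅑*9 = -1)
(4*3 + 3) + C*(-127) = (4*3 + 3) - 1*(-127) = (12 + 3) + 127 = 15 + 127 = 142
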